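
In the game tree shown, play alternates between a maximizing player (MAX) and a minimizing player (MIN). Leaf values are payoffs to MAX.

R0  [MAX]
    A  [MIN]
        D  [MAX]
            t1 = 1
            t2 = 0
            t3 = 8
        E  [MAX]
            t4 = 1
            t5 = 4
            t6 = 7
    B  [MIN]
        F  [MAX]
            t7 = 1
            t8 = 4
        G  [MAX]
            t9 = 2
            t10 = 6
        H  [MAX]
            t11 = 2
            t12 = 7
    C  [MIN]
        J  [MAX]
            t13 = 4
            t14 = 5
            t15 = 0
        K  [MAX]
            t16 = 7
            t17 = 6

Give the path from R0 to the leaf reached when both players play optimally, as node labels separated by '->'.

D (MAX): max(1, 0, 8) = 8
E (MAX): max(1, 4, 7) = 7
A (MIN): min(8, 7) = 7
F (MAX): max(1, 4) = 4
G (MAX): max(2, 6) = 6
H (MAX): max(2, 7) = 7
B (MIN): min(4, 6, 7) = 4
J (MAX): max(4, 5, 0) = 5
K (MAX): max(7, 6) = 7
C (MIN): min(5, 7) = 5
R0 (MAX): max(7, 4, 5) = 7
At R0, MAX picks A (highest: 7).
At A, MIN picks E (lowest: 7).
At E, MAX picks t6 (highest: 7).
Terminal value 7.

R0 -> A -> E -> t6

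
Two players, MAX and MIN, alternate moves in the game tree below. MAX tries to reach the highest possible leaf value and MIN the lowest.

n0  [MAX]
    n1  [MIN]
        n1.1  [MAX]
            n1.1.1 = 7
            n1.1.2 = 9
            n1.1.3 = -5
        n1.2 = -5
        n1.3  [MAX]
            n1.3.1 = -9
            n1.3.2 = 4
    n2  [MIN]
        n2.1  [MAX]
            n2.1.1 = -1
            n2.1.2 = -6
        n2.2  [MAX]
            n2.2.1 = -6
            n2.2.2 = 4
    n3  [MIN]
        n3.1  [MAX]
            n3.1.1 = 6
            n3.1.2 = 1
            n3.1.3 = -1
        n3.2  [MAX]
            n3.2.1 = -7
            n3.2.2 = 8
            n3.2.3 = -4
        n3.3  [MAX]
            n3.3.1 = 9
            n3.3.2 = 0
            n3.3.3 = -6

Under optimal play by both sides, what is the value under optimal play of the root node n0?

n1.1 (MAX): max(7, 9, -5) = 9
n1.3 (MAX): max(-9, 4) = 4
n1 (MIN): min(9, -5, 4) = -5
n2.1 (MAX): max(-1, -6) = -1
n2.2 (MAX): max(-6, 4) = 4
n2 (MIN): min(-1, 4) = -1
n3.1 (MAX): max(6, 1, -1) = 6
n3.2 (MAX): max(-7, 8, -4) = 8
n3.3 (MAX): max(9, 0, -6) = 9
n3 (MIN): min(6, 8, 9) = 6
n0 (MAX): max(-5, -1, 6) = 6

6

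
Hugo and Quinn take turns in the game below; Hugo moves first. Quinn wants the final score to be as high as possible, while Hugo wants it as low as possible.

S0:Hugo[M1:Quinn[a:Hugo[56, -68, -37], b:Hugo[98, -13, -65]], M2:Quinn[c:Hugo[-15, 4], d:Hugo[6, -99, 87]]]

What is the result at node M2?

-15

c (Hugo): min(-15, 4) = -15
d (Hugo): min(6, -99, 87) = -99
M2 (Quinn): max(-15, -99) = -15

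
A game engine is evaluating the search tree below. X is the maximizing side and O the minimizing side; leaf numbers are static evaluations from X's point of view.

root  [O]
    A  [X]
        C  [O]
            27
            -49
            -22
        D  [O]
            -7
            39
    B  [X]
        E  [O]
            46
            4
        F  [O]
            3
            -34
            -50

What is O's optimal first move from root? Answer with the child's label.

C (O): min(27, -49, -22) = -49
D (O): min(-7, 39) = -7
A (X): max(-49, -7) = -7
E (O): min(46, 4) = 4
F (O): min(3, -34, -50) = -50
B (X): max(4, -50) = 4
root (O): min(-7, 4) = -7
O at root wants the lowest of {A=-7, B=4}, so chooses A.

A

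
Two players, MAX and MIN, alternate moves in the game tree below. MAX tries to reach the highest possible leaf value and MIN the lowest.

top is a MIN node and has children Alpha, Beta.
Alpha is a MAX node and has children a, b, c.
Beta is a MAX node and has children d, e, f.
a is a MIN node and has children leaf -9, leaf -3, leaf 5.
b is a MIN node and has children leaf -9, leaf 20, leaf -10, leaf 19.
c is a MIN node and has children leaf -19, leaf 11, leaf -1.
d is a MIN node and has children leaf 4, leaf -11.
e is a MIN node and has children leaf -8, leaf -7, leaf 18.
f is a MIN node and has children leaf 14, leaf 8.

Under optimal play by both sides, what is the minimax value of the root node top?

-9

a (MIN): min(-9, -3, 5) = -9
b (MIN): min(-9, 20, -10, 19) = -10
c (MIN): min(-19, 11, -1) = -19
Alpha (MAX): max(-9, -10, -19) = -9
d (MIN): min(4, -11) = -11
e (MIN): min(-8, -7, 18) = -8
f (MIN): min(14, 8) = 8
Beta (MAX): max(-11, -8, 8) = 8
top (MIN): min(-9, 8) = -9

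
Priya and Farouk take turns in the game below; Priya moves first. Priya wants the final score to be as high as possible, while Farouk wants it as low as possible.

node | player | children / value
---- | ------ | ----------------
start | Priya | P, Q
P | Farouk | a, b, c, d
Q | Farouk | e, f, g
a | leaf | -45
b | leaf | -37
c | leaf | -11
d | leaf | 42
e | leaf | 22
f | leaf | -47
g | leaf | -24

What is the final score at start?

P (Farouk): min(-45, -37, -11, 42) = -45
Q (Farouk): min(22, -47, -24) = -47
start (Priya): max(-45, -47) = -45

-45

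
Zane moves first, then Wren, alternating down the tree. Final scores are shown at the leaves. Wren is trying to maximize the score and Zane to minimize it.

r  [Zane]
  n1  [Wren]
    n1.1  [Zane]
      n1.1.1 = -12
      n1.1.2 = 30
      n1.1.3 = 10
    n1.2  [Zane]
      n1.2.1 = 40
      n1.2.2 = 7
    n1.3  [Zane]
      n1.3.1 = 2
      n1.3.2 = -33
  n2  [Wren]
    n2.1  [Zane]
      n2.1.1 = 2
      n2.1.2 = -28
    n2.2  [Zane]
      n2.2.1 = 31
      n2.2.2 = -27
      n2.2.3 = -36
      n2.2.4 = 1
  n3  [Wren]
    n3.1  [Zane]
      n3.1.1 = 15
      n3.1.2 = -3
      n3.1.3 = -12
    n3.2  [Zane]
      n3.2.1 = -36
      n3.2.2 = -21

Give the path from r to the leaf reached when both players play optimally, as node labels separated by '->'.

n1.1 (Zane): min(-12, 30, 10) = -12
n1.2 (Zane): min(40, 7) = 7
n1.3 (Zane): min(2, -33) = -33
n1 (Wren): max(-12, 7, -33) = 7
n2.1 (Zane): min(2, -28) = -28
n2.2 (Zane): min(31, -27, -36, 1) = -36
n2 (Wren): max(-28, -36) = -28
n3.1 (Zane): min(15, -3, -12) = -12
n3.2 (Zane): min(-36, -21) = -36
n3 (Wren): max(-12, -36) = -12
r (Zane): min(7, -28, -12) = -28
At r, Zane picks n2 (lowest: -28).
At n2, Wren picks n2.1 (highest: -28).
At n2.1, Zane picks n2.1.2 (lowest: -28).
Terminal value -28.

r -> n2 -> n2.1 -> n2.1.2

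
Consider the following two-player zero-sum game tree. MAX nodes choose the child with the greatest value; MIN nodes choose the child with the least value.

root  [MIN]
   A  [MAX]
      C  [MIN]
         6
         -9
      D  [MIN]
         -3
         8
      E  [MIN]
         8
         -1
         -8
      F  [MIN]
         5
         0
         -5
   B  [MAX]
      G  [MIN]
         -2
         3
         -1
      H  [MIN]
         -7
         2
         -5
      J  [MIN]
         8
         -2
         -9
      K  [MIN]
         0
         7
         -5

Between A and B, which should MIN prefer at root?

A

C (MIN): min(6, -9) = -9
D (MIN): min(-3, 8) = -3
E (MIN): min(8, -1, -8) = -8
F (MIN): min(5, 0, -5) = -5
A (MAX): max(-9, -3, -8, -5) = -3
G (MIN): min(-2, 3, -1) = -2
H (MIN): min(-7, 2, -5) = -7
J (MIN): min(8, -2, -9) = -9
K (MIN): min(0, 7, -5) = -5
B (MAX): max(-2, -7, -9, -5) = -2
MIN prefers the lower value; A=-3, B=-2. A is better since -3 < -2.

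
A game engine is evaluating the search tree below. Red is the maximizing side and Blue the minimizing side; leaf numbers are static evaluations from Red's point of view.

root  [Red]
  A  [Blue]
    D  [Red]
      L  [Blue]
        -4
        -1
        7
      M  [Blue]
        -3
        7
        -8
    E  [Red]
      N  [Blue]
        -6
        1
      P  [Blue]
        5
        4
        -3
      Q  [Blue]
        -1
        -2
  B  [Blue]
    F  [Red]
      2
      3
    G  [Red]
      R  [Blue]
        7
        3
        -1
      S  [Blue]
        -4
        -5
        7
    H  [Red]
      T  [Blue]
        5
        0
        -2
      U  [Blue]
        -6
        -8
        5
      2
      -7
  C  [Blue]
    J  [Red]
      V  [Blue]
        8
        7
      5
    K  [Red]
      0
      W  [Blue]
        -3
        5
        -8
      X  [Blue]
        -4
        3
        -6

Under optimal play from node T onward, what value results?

T (Blue): min(5, 0, -2) = -2

-2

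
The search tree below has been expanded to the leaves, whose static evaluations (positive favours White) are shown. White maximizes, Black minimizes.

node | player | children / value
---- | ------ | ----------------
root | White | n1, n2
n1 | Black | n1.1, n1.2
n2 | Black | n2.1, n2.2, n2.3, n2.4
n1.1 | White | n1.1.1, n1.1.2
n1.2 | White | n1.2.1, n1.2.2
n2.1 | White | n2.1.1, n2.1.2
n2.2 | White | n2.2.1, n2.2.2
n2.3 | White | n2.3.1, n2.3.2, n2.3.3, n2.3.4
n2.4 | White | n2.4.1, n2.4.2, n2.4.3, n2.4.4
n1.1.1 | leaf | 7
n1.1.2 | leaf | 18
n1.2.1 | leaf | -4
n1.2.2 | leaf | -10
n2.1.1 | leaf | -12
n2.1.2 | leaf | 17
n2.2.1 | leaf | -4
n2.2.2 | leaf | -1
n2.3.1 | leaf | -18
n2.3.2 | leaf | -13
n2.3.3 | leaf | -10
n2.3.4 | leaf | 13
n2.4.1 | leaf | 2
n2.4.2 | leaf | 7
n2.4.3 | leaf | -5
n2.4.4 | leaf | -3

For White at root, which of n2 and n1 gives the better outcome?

n2.1 (White): max(-12, 17) = 17
n2.2 (White): max(-4, -1) = -1
n2.3 (White): max(-18, -13, -10, 13) = 13
n2.4 (White): max(2, 7, -5, -3) = 7
n2 (Black): min(17, -1, 13, 7) = -1
n1.1 (White): max(7, 18) = 18
n1.2 (White): max(-4, -10) = -4
n1 (Black): min(18, -4) = -4
White prefers the higher value; n2=-1, n1=-4. n2 is better since -1 > -4.

n2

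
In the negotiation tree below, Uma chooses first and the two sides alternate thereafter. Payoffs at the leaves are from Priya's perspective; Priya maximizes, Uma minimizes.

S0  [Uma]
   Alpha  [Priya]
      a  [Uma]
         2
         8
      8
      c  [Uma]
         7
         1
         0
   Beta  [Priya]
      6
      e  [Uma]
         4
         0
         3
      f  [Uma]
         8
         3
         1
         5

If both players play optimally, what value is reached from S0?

6

a (Uma): min(2, 8) = 2
c (Uma): min(7, 1, 0) = 0
Alpha (Priya): max(2, 8, 0) = 8
e (Uma): min(4, 0, 3) = 0
f (Uma): min(8, 3, 1, 5) = 1
Beta (Priya): max(6, 0, 1) = 6
S0 (Uma): min(8, 6) = 6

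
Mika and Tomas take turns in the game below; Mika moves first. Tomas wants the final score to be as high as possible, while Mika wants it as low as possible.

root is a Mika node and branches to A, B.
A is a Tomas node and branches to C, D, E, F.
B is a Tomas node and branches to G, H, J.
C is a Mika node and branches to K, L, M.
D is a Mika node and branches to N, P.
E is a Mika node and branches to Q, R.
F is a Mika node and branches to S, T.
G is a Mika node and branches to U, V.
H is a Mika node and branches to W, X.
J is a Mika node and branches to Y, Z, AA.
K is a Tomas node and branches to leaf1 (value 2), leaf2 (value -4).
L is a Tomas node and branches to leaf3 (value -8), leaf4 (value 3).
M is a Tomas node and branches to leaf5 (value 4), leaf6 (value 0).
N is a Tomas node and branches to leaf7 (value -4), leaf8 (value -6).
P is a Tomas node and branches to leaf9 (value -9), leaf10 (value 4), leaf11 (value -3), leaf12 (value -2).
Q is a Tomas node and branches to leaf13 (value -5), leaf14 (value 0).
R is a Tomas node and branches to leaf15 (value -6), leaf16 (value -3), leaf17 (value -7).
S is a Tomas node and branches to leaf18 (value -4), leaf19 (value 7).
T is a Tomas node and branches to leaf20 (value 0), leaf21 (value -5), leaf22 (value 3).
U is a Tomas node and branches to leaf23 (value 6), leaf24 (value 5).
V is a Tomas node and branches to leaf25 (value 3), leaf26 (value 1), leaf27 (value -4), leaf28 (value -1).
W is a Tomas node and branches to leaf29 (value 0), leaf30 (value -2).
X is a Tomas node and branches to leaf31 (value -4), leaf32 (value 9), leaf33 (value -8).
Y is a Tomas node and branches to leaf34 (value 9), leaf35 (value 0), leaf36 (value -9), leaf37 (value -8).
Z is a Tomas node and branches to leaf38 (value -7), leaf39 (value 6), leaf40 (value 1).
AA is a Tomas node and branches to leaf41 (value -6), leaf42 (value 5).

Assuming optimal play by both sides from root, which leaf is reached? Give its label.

leaf22

K (Tomas): max(2, -4) = 2
L (Tomas): max(-8, 3) = 3
M (Tomas): max(4, 0) = 4
C (Mika): min(2, 3, 4) = 2
N (Tomas): max(-4, -6) = -4
P (Tomas): max(-9, 4, -3, -2) = 4
D (Mika): min(-4, 4) = -4
Q (Tomas): max(-5, 0) = 0
R (Tomas): max(-6, -3, -7) = -3
E (Mika): min(0, -3) = -3
S (Tomas): max(-4, 7) = 7
T (Tomas): max(0, -5, 3) = 3
F (Mika): min(7, 3) = 3
A (Tomas): max(2, -4, -3, 3) = 3
U (Tomas): max(6, 5) = 6
V (Tomas): max(3, 1, -4, -1) = 3
G (Mika): min(6, 3) = 3
W (Tomas): max(0, -2) = 0
X (Tomas): max(-4, 9, -8) = 9
H (Mika): min(0, 9) = 0
Y (Tomas): max(9, 0, -9, -8) = 9
Z (Tomas): max(-7, 6, 1) = 6
AA (Tomas): max(-6, 5) = 5
J (Mika): min(9, 6, 5) = 5
B (Tomas): max(3, 0, 5) = 5
root (Mika): min(3, 5) = 3
At root, Mika picks A (lowest: 3).
At A, Tomas picks F (highest: 3).
At F, Mika picks T (lowest: 3).
At T, Tomas picks leaf22 (highest: 3).
Terminal value 3.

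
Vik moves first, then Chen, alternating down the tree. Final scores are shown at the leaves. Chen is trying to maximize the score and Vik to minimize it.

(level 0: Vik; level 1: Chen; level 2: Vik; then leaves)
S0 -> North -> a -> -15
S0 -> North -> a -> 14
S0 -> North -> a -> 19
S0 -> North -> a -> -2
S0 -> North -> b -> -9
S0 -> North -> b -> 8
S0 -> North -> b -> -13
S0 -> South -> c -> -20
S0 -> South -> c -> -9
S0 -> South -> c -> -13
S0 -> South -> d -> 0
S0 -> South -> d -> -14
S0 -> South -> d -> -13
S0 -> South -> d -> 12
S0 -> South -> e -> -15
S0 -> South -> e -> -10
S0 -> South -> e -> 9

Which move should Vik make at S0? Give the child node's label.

South

a (Vik): min(-15, 14, 19, -2) = -15
b (Vik): min(-9, 8, -13) = -13
North (Chen): max(-15, -13) = -13
c (Vik): min(-20, -9, -13) = -20
d (Vik): min(0, -14, -13, 12) = -14
e (Vik): min(-15, -10, 9) = -15
South (Chen): max(-20, -14, -15) = -14
S0 (Vik): min(-13, -14) = -14
Vik at S0 wants the lowest of {North=-13, South=-14}, so chooses South.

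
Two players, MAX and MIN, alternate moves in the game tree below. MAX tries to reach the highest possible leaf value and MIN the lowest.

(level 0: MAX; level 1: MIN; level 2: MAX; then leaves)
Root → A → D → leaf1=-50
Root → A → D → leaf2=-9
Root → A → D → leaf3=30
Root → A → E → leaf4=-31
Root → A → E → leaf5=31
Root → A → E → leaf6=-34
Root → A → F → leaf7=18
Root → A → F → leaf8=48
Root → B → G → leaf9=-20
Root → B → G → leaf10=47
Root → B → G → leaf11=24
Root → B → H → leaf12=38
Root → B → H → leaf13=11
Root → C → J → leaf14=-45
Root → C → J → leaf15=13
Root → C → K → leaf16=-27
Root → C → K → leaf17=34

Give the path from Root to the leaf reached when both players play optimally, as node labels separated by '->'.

Root -> B -> H -> leaf12

D (MAX): max(-50, -9, 30) = 30
E (MAX): max(-31, 31, -34) = 31
F (MAX): max(18, 48) = 48
A (MIN): min(30, 31, 48) = 30
G (MAX): max(-20, 47, 24) = 47
H (MAX): max(38, 11) = 38
B (MIN): min(47, 38) = 38
J (MAX): max(-45, 13) = 13
K (MAX): max(-27, 34) = 34
C (MIN): min(13, 34) = 13
Root (MAX): max(30, 38, 13) = 38
At Root, MAX picks B (highest: 38).
At B, MIN picks H (lowest: 38).
At H, MAX picks leaf12 (highest: 38).
Terminal value 38.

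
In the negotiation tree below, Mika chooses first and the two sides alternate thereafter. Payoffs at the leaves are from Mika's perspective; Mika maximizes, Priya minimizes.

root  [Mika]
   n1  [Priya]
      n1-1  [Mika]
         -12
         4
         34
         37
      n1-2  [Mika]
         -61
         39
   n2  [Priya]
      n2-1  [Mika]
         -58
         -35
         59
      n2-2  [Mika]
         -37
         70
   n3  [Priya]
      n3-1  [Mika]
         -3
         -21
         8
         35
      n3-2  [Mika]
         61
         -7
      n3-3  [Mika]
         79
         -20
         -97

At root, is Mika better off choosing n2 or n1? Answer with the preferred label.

n2-1 (Mika): max(-58, -35, 59) = 59
n2-2 (Mika): max(-37, 70) = 70
n2 (Priya): min(59, 70) = 59
n1-1 (Mika): max(-12, 4, 34, 37) = 37
n1-2 (Mika): max(-61, 39) = 39
n1 (Priya): min(37, 39) = 37
Mika prefers the higher value; n2=59, n1=37. n2 is better since 59 > 37.

n2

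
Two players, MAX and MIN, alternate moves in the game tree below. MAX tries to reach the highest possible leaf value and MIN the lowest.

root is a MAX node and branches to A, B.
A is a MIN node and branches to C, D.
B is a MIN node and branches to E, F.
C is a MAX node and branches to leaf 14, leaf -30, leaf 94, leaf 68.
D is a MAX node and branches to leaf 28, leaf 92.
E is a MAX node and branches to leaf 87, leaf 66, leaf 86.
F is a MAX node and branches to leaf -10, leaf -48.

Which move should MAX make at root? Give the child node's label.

C (MAX): max(14, -30, 94, 68) = 94
D (MAX): max(28, 92) = 92
A (MIN): min(94, 92) = 92
E (MAX): max(87, 66, 86) = 87
F (MAX): max(-10, -48) = -10
B (MIN): min(87, -10) = -10
root (MAX): max(92, -10) = 92
MAX at root wants the highest of {A=92, B=-10}, so chooses A.

A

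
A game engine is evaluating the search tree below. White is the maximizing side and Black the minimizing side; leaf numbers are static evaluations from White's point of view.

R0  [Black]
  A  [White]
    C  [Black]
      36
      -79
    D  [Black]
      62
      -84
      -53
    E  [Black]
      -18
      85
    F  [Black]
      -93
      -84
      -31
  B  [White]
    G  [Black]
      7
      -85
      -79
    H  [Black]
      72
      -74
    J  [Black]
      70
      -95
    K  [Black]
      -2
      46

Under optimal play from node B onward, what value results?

-2

G (Black): min(7, -85, -79) = -85
H (Black): min(72, -74) = -74
J (Black): min(70, -95) = -95
K (Black): min(-2, 46) = -2
B (White): max(-85, -74, -95, -2) = -2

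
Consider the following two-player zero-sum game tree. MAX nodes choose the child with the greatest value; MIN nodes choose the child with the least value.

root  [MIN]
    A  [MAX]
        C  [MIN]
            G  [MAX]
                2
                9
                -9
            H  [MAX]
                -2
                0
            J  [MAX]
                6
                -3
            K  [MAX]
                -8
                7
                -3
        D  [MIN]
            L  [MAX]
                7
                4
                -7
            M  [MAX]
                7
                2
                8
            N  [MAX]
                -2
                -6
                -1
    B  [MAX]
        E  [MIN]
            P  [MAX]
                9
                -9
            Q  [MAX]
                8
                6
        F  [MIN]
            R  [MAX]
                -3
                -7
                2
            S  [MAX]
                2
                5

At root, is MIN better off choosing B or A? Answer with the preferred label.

P (MAX): max(9, -9) = 9
Q (MAX): max(8, 6) = 8
E (MIN): min(9, 8) = 8
R (MAX): max(-3, -7, 2) = 2
S (MAX): max(2, 5) = 5
F (MIN): min(2, 5) = 2
B (MAX): max(8, 2) = 8
G (MAX): max(2, 9, -9) = 9
H (MAX): max(-2, 0) = 0
J (MAX): max(6, -3) = 6
K (MAX): max(-8, 7, -3) = 7
C (MIN): min(9, 0, 6, 7) = 0
L (MAX): max(7, 4, -7) = 7
M (MAX): max(7, 2, 8) = 8
N (MAX): max(-2, -6, -1) = -1
D (MIN): min(7, 8, -1) = -1
A (MAX): max(0, -1) = 0
MIN prefers the lower value; B=8, A=0. A is better since 0 < 8.

A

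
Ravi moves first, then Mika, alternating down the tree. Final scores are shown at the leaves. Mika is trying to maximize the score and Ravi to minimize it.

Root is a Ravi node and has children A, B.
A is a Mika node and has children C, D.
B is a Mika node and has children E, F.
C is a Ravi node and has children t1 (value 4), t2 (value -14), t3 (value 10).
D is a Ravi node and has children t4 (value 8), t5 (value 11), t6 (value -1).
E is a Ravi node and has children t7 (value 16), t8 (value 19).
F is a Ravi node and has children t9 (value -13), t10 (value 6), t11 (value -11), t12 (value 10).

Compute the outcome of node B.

16

E (Ravi): min(16, 19) = 16
F (Ravi): min(-13, 6, -11, 10) = -13
B (Mika): max(16, -13) = 16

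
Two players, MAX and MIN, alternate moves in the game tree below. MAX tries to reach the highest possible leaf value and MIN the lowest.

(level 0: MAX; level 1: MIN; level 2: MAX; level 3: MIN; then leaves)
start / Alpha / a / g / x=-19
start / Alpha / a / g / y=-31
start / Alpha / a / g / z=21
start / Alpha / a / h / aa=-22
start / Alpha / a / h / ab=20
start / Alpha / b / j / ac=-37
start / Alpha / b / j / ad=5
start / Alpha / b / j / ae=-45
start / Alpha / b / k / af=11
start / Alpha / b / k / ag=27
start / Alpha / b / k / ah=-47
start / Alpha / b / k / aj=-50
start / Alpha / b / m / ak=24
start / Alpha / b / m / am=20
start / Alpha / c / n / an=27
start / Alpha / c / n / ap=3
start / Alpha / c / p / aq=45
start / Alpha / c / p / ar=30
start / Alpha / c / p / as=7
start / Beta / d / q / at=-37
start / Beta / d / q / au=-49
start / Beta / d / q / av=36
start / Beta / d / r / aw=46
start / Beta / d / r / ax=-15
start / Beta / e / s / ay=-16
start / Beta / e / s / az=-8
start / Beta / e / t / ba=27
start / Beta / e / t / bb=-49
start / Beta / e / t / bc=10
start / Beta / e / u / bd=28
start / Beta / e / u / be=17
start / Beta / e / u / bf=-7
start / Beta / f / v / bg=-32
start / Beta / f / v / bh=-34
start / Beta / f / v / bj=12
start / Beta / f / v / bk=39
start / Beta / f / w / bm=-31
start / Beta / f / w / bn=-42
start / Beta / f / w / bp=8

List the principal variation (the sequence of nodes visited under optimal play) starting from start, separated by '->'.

start -> Alpha -> a -> h -> aa

g (MIN): min(-19, -31, 21) = -31
h (MIN): min(-22, 20) = -22
a (MAX): max(-31, -22) = -22
j (MIN): min(-37, 5, -45) = -45
k (MIN): min(11, 27, -47, -50) = -50
m (MIN): min(24, 20) = 20
b (MAX): max(-45, -50, 20) = 20
n (MIN): min(27, 3) = 3
p (MIN): min(45, 30, 7) = 7
c (MAX): max(3, 7) = 7
Alpha (MIN): min(-22, 20, 7) = -22
q (MIN): min(-37, -49, 36) = -49
r (MIN): min(46, -15) = -15
d (MAX): max(-49, -15) = -15
s (MIN): min(-16, -8) = -16
t (MIN): min(27, -49, 10) = -49
u (MIN): min(28, 17, -7) = -7
e (MAX): max(-16, -49, -7) = -7
v (MIN): min(-32, -34, 12, 39) = -34
w (MIN): min(-31, -42, 8) = -42
f (MAX): max(-34, -42) = -34
Beta (MIN): min(-15, -7, -34) = -34
start (MAX): max(-22, -34) = -22
At start, MAX picks Alpha (highest: -22).
At Alpha, MIN picks a (lowest: -22).
At a, MAX picks h (highest: -22).
At h, MIN picks aa (lowest: -22).
Terminal value -22.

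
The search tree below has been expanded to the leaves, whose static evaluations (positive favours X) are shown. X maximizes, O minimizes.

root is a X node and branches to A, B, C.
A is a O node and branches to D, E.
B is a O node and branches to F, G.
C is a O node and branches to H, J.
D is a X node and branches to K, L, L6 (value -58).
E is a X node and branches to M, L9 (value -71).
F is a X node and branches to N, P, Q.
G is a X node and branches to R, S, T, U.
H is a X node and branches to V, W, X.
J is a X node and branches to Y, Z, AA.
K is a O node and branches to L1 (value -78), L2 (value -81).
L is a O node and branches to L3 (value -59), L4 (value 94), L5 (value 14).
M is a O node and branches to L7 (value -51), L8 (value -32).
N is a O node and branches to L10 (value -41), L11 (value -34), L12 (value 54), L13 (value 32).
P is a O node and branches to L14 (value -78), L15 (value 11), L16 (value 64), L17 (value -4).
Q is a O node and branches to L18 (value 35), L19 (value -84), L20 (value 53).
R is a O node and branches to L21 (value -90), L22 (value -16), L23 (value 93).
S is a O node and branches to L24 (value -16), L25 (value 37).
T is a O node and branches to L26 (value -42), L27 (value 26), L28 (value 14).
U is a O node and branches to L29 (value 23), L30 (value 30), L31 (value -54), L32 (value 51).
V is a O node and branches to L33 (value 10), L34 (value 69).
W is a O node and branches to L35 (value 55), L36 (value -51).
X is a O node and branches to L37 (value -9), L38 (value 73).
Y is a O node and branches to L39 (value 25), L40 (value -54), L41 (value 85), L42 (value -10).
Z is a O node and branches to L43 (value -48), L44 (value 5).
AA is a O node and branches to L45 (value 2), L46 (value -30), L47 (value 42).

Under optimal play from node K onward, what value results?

-81

K (O): min(-78, -81) = -81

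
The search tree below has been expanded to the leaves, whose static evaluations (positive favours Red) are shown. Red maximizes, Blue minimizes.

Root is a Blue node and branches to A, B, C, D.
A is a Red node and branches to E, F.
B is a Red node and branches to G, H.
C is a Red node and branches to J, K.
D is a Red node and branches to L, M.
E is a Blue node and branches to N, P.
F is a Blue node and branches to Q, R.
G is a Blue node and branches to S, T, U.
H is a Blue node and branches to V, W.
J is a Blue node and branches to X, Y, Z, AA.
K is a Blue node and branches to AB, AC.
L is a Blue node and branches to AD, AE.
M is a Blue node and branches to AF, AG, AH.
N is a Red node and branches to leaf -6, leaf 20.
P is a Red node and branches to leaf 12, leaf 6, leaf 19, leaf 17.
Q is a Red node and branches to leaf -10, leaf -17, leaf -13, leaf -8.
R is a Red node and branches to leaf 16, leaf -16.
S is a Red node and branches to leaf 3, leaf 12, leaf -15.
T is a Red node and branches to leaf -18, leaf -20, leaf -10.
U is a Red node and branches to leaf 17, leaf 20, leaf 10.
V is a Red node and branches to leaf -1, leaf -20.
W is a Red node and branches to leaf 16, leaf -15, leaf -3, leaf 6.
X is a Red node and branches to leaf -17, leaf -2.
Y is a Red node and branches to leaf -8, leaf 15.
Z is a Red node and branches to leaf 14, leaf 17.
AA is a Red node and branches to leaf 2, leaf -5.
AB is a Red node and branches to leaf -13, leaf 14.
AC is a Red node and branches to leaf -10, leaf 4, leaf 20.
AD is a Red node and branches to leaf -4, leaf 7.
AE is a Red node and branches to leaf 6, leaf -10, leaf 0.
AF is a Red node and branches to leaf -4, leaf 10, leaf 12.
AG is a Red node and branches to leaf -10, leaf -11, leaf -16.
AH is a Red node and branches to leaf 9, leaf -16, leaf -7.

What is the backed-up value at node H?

V (Red): max(-1, -20) = -1
W (Red): max(16, -15, -3, 6) = 16
H (Blue): min(-1, 16) = -1

-1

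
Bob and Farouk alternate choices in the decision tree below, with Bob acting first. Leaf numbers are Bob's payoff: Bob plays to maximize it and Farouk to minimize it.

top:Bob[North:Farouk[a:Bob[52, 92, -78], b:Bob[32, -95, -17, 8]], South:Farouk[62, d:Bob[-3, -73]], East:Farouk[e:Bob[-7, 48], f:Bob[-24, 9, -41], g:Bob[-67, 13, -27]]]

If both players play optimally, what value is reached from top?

32

a (Bob): max(52, 92, -78) = 92
b (Bob): max(32, -95, -17, 8) = 32
North (Farouk): min(92, 32) = 32
d (Bob): max(-3, -73) = -3
South (Farouk): min(62, -3) = -3
e (Bob): max(-7, 48) = 48
f (Bob): max(-24, 9, -41) = 9
g (Bob): max(-67, 13, -27) = 13
East (Farouk): min(48, 9, 13) = 9
top (Bob): max(32, -3, 9) = 32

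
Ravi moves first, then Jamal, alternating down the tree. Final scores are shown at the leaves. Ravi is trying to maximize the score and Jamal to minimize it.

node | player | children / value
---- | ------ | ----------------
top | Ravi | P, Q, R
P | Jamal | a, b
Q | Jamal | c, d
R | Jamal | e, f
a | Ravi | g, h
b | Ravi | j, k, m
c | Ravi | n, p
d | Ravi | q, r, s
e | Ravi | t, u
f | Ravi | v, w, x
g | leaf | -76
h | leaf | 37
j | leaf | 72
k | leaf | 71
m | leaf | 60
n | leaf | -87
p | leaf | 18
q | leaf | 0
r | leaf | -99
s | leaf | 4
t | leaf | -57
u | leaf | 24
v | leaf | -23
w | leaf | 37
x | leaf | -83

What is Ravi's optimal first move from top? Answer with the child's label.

a (Ravi): max(-76, 37) = 37
b (Ravi): max(72, 71, 60) = 72
P (Jamal): min(37, 72) = 37
c (Ravi): max(-87, 18) = 18
d (Ravi): max(0, -99, 4) = 4
Q (Jamal): min(18, 4) = 4
e (Ravi): max(-57, 24) = 24
f (Ravi): max(-23, 37, -83) = 37
R (Jamal): min(24, 37) = 24
top (Ravi): max(37, 4, 24) = 37
Ravi at top wants the highest of {P=37, Q=4, R=24}, so chooses P.

P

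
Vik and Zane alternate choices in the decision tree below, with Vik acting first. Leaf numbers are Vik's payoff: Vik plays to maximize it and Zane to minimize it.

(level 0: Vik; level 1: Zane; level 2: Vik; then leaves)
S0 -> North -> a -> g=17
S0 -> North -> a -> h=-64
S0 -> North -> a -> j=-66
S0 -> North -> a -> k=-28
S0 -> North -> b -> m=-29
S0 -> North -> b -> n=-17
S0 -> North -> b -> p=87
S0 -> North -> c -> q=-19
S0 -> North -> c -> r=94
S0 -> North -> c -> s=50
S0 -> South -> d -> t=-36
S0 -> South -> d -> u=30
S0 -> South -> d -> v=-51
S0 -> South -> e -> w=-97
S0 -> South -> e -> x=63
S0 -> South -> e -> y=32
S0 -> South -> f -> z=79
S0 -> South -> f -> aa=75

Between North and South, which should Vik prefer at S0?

South

a (Vik): max(17, -64, -66, -28) = 17
b (Vik): max(-29, -17, 87) = 87
c (Vik): max(-19, 94, 50) = 94
North (Zane): min(17, 87, 94) = 17
d (Vik): max(-36, 30, -51) = 30
e (Vik): max(-97, 63, 32) = 63
f (Vik): max(79, 75) = 79
South (Zane): min(30, 63, 79) = 30
Vik prefers the higher value; North=17, South=30. South is better since 30 > 17.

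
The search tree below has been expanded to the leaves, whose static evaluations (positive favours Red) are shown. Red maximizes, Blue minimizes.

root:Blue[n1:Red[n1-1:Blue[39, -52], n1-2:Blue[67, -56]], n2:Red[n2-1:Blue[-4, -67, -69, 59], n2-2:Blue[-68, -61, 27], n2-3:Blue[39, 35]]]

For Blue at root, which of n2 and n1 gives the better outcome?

n2-1 (Blue): min(-4, -67, -69, 59) = -69
n2-2 (Blue): min(-68, -61, 27) = -68
n2-3 (Blue): min(39, 35) = 35
n2 (Red): max(-69, -68, 35) = 35
n1-1 (Blue): min(39, -52) = -52
n1-2 (Blue): min(67, -56) = -56
n1 (Red): max(-52, -56) = -52
Blue prefers the lower value; n2=35, n1=-52. n1 is better since -52 < 35.

n1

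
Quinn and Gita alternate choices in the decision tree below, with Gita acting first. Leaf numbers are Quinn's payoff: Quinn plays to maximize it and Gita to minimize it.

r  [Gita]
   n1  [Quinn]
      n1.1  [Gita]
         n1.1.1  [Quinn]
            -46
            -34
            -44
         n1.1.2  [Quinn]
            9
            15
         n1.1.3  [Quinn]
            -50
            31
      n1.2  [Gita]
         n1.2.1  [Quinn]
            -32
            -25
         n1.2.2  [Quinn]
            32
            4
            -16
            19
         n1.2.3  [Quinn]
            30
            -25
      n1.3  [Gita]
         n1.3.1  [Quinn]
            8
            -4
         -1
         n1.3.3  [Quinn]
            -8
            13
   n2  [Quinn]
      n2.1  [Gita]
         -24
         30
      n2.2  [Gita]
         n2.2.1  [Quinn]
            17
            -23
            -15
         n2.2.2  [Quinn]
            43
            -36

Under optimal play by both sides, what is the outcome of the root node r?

n1.1.1 (Quinn): max(-46, -34, -44) = -34
n1.1.2 (Quinn): max(9, 15) = 15
n1.1.3 (Quinn): max(-50, 31) = 31
n1.1 (Gita): min(-34, 15, 31) = -34
n1.2.1 (Quinn): max(-32, -25) = -25
n1.2.2 (Quinn): max(32, 4, -16, 19) = 32
n1.2.3 (Quinn): max(30, -25) = 30
n1.2 (Gita): min(-25, 32, 30) = -25
n1.3.1 (Quinn): max(8, -4) = 8
n1.3.3 (Quinn): max(-8, 13) = 13
n1.3 (Gita): min(8, -1, 13) = -1
n1 (Quinn): max(-34, -25, -1) = -1
n2.1 (Gita): min(-24, 30) = -24
n2.2.1 (Quinn): max(17, -23, -15) = 17
n2.2.2 (Quinn): max(43, -36) = 43
n2.2 (Gita): min(17, 43) = 17
n2 (Quinn): max(-24, 17) = 17
r (Gita): min(-1, 17) = -1

-1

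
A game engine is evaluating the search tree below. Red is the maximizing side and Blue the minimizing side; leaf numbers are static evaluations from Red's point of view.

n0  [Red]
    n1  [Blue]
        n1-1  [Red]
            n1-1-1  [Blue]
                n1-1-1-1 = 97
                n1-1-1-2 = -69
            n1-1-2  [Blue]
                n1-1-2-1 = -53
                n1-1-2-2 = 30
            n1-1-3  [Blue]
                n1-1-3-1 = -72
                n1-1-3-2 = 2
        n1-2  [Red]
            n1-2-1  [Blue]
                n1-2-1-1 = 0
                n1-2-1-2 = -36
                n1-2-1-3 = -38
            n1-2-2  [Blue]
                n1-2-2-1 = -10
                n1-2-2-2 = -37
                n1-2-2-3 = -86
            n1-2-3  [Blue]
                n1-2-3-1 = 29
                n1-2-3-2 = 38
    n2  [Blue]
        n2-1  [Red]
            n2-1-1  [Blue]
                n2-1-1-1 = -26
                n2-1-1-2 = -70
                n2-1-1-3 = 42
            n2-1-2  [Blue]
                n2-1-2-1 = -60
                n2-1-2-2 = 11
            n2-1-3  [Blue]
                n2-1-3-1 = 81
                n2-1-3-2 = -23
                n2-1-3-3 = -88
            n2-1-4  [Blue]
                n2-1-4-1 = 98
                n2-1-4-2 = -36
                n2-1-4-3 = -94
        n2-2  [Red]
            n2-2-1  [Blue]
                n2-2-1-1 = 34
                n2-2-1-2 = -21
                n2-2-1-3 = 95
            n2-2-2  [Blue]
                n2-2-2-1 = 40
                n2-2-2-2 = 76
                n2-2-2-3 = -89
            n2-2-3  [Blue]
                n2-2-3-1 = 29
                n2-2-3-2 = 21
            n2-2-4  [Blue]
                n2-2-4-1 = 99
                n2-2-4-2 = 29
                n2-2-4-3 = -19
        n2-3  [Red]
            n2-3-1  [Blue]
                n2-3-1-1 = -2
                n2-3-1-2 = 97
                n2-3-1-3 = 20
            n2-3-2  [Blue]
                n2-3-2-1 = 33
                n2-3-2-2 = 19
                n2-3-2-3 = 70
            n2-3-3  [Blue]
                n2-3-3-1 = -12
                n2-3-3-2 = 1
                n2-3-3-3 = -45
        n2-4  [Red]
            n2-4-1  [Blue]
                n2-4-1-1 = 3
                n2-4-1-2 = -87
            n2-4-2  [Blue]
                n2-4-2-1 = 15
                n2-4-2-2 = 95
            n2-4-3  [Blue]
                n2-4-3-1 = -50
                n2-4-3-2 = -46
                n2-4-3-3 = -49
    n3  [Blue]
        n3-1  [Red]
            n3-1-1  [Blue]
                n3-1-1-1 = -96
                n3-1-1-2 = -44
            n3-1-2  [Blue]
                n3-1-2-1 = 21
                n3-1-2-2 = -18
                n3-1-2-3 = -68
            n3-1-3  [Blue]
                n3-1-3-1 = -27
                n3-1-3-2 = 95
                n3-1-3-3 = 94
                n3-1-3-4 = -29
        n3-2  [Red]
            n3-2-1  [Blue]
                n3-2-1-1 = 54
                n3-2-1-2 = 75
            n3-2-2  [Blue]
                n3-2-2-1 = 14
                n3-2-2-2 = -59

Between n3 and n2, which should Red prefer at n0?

n3-1-1 (Blue): min(-96, -44) = -96
n3-1-2 (Blue): min(21, -18, -68) = -68
n3-1-3 (Blue): min(-27, 95, 94, -29) = -29
n3-1 (Red): max(-96, -68, -29) = -29
n3-2-1 (Blue): min(54, 75) = 54
n3-2-2 (Blue): min(14, -59) = -59
n3-2 (Red): max(54, -59) = 54
n3 (Blue): min(-29, 54) = -29
n2-1-1 (Blue): min(-26, -70, 42) = -70
n2-1-2 (Blue): min(-60, 11) = -60
n2-1-3 (Blue): min(81, -23, -88) = -88
n2-1-4 (Blue): min(98, -36, -94) = -94
n2-1 (Red): max(-70, -60, -88, -94) = -60
n2-2-1 (Blue): min(34, -21, 95) = -21
n2-2-2 (Blue): min(40, 76, -89) = -89
n2-2-3 (Blue): min(29, 21) = 21
n2-2-4 (Blue): min(99, 29, -19) = -19
n2-2 (Red): max(-21, -89, 21, -19) = 21
n2-3-1 (Blue): min(-2, 97, 20) = -2
n2-3-2 (Blue): min(33, 19, 70) = 19
n2-3-3 (Blue): min(-12, 1, -45) = -45
n2-3 (Red): max(-2, 19, -45) = 19
n2-4-1 (Blue): min(3, -87) = -87
n2-4-2 (Blue): min(15, 95) = 15
n2-4-3 (Blue): min(-50, -46, -49) = -50
n2-4 (Red): max(-87, 15, -50) = 15
n2 (Blue): min(-60, 21, 19, 15) = -60
Red prefers the higher value; n3=-29, n2=-60. n3 is better since -29 > -60.

n3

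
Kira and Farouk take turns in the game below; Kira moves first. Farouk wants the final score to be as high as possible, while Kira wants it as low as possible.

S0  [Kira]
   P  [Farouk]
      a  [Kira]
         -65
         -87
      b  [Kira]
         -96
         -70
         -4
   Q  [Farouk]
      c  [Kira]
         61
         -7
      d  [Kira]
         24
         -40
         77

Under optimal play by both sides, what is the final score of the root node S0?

-87

a (Kira): min(-65, -87) = -87
b (Kira): min(-96, -70, -4) = -96
P (Farouk): max(-87, -96) = -87
c (Kira): min(61, -7) = -7
d (Kira): min(24, -40, 77) = -40
Q (Farouk): max(-7, -40) = -7
S0 (Kira): min(-87, -7) = -87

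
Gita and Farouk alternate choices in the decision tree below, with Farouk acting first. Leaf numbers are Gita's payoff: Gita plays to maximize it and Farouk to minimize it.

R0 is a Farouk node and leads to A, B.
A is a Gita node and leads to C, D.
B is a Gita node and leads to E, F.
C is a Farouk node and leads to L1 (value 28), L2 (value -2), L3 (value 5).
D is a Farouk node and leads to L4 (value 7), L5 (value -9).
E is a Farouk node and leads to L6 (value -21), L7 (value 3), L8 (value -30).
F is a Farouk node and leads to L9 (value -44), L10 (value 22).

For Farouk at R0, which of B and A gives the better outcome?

B

E (Farouk): min(-21, 3, -30) = -30
F (Farouk): min(-44, 22) = -44
B (Gita): max(-30, -44) = -30
C (Farouk): min(28, -2, 5) = -2
D (Farouk): min(7, -9) = -9
A (Gita): max(-2, -9) = -2
Farouk prefers the lower value; B=-30, A=-2. B is better since -30 < -2.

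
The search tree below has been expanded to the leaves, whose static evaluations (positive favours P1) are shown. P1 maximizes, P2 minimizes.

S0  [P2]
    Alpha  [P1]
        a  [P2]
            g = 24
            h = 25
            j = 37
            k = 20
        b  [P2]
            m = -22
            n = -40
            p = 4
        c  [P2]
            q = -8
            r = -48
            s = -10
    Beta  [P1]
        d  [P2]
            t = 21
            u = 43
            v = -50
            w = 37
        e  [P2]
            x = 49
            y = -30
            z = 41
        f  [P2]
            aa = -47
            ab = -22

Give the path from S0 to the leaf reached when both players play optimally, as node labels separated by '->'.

a (P2): min(24, 25, 37, 20) = 20
b (P2): min(-22, -40, 4) = -40
c (P2): min(-8, -48, -10) = -48
Alpha (P1): max(20, -40, -48) = 20
d (P2): min(21, 43, -50, 37) = -50
e (P2): min(49, -30, 41) = -30
f (P2): min(-47, -22) = -47
Beta (P1): max(-50, -30, -47) = -30
S0 (P2): min(20, -30) = -30
At S0, P2 picks Beta (lowest: -30).
At Beta, P1 picks e (highest: -30).
At e, P2 picks y (lowest: -30).
Terminal value -30.

S0 -> Beta -> e -> y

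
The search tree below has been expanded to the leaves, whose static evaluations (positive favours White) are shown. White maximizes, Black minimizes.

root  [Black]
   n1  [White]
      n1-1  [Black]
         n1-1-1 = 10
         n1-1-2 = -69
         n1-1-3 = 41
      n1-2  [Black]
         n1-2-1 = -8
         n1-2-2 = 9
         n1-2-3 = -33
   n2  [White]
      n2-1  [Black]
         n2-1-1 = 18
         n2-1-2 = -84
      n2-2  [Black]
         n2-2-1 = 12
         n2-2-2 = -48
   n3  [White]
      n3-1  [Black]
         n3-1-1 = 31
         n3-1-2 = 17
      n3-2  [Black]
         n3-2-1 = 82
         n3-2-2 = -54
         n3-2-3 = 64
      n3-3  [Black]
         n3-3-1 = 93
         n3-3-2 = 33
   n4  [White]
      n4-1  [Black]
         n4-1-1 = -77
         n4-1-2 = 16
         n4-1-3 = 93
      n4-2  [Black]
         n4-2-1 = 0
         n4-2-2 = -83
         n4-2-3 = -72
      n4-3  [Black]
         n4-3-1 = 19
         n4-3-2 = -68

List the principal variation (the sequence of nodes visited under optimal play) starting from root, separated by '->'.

root -> n4 -> n4-3 -> n4-3-2

n1-1 (Black): min(10, -69, 41) = -69
n1-2 (Black): min(-8, 9, -33) = -33
n1 (White): max(-69, -33) = -33
n2-1 (Black): min(18, -84) = -84
n2-2 (Black): min(12, -48) = -48
n2 (White): max(-84, -48) = -48
n3-1 (Black): min(31, 17) = 17
n3-2 (Black): min(82, -54, 64) = -54
n3-3 (Black): min(93, 33) = 33
n3 (White): max(17, -54, 33) = 33
n4-1 (Black): min(-77, 16, 93) = -77
n4-2 (Black): min(0, -83, -72) = -83
n4-3 (Black): min(19, -68) = -68
n4 (White): max(-77, -83, -68) = -68
root (Black): min(-33, -48, 33, -68) = -68
At root, Black picks n4 (lowest: -68).
At n4, White picks n4-3 (highest: -68).
At n4-3, Black picks n4-3-2 (lowest: -68).
Terminal value -68.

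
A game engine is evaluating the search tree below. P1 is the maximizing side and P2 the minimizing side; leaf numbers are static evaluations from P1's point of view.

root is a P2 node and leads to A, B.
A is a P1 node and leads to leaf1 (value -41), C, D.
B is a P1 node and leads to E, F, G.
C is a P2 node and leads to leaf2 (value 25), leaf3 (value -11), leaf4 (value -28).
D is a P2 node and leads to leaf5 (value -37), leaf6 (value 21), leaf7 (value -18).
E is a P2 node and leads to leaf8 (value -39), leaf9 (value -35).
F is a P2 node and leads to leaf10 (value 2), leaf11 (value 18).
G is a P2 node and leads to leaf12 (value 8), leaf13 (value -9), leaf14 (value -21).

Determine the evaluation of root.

C (P2): min(25, -11, -28) = -28
D (P2): min(-37, 21, -18) = -37
A (P1): max(-41, -28, -37) = -28
E (P2): min(-39, -35) = -39
F (P2): min(2, 18) = 2
G (P2): min(8, -9, -21) = -21
B (P1): max(-39, 2, -21) = 2
root (P2): min(-28, 2) = -28

-28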